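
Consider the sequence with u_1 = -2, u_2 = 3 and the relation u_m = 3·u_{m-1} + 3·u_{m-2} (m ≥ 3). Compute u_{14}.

10342323

u_3 = 3, u_4 = 18, u_5 = 63, …, u_{11} = 189783, u_{12} = 719523, u_{13} = 2727918, u_{14} = 10342323.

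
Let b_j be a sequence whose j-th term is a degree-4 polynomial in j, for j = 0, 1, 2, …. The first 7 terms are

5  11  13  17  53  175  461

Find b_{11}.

8761

1st diffs: 6, 2, 4, 36, 122, 286.
2nd diffs: -4, 2, 32, 86, 164.
3rd diffs: 6, 30, 54, 78.
4th diffs: 24, 24, 24 (constant).
Newton forward-difference form: b_j = 5 + 6·C(j,1) + (-4)·C(j,2) + 6·C(j,3) + 24·C(j,4).
At j = 11: j = 11, so b_{11} = 5 + 66 - 220 + 990 + 7920 = 8761.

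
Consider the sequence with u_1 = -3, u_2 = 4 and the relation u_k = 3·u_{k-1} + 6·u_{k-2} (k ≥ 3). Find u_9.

Compute successive terms:
u_3 = -6  u_4 = 6  u_5 = -18  u_6 = -18  u_7 = -162  u_8 = -594  u_9 = -2754.

-2754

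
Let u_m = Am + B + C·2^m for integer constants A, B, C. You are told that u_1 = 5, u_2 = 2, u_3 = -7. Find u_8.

Plug in m = 1, 2, 3: A + B + 2C = 5; 2A + B + 4C = 2; 3A + B + 8C = -7.
Subtracting the first from the second: A + 2C = -3.
Subtracting the second from the third: A + 4C = -9.
Solving: C = -3, A = 3, then B = 8.
Hence u_8 = 3·8 + 8 + (-3)·256 = -736.

-736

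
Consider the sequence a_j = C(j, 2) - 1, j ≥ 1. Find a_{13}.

C(13, 2) = 78, so a_{13} = 77.

77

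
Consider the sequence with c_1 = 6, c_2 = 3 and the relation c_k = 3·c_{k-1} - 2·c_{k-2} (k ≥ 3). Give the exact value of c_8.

Step forward from the initial values:
c_3 = -3;  c_4 = -15;  c_5 = -39;  c_6 = -87;  c_7 = -183;  c_8 = -375.
(Characteristic roots are 2 and 1.)

-375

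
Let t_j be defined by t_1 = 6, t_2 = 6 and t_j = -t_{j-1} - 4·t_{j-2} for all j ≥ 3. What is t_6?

Iterate the recurrence:
t_3 = -30, t_4 = 6, t_5 = 114, t_6 = -138.

-138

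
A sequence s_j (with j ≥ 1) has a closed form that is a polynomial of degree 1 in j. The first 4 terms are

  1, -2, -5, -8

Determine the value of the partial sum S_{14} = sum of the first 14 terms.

-259

1st diffs: -3, -3, -3 (constant).
So s_j = -3j + 4.
Continuing: …, -11, -14, -17, -20, …, s_{14} = -38.
Summing j = 1..14 (14 terms) gives -259.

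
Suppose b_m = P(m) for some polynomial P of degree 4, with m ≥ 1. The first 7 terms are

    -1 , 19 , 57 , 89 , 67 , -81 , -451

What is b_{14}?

1st diffs: 20, 38, 32, -22, -148, -370.
2nd diffs: 18, -6, -54, -126, -222.
3rd diffs: -24, -48, -72, -96.
4th diffs: -24, -24, -24 (constant).
Newton forward-difference form: b_m = -1 + 20·C(m-1,1) + 18·C(m-1,2) + (-24)·C(m-1,3) + (-24)·C(m-1,4).
At m = 14: m-1 = 13, so b_{14} = -1 + 260 + 1404 - 6864 - 17160 = -22361.

-22361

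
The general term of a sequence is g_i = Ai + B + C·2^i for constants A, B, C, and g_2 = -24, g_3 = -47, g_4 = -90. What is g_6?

At i = 2, 3, 4: 2A + B + 4C = -24; 3A + B + 8C = -47; 4A + B + 16C = -90.
Subtracting the first from the second: A + 4C = -23.
Subtracting the second from the third: A + 8C = -43.
Solving: C = -5, A = -3, then B = 2.
Therefore g_6 = -18 + 2 + (-5)·64 = -336.

-336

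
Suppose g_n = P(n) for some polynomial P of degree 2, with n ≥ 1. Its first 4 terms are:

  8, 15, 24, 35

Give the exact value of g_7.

80

1st diffs: 7, 9, 11.
2nd diffs: 2, 2 (constant).
So g_n = n^2 + 4n + 3.
Evaluating at n = 7 gives g_7 = 80.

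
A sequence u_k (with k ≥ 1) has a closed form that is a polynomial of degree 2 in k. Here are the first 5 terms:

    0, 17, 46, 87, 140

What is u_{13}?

1st diffs: 17, 29, 41, 53.
2nd diffs: 12, 12, 12 (constant).
Newton forward-difference form: u_k = 17·C(k-1,1) + 12·C(k-1,2).
At k = 13: k-1 = 12, so u_{13} = 204 + 792 = 996.

996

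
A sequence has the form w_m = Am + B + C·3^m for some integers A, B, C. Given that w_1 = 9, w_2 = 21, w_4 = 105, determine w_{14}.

4783053

Plug in m = 1, 2, 4: A + B + 3C = 9; 2A + B + 9C = 21; 4A + B + 81C = 105.
Subtracting the first from the second: A + 6C = 12.
Subtracting the second from the third: 2A + 72C = 84.
Solving: C = 1, A = 6, then B = 0.
So w_m = 6·m + 0 + 1·3^m; at m=14 this is 4783053.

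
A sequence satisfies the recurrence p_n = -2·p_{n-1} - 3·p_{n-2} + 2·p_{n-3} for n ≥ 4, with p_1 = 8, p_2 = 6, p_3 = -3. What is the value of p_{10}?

p_4 = 4; p_5 = 13; p_6 = -44; p_7 = 57; p_8 = 44; p_9 = -347; p_{10} = 676.

676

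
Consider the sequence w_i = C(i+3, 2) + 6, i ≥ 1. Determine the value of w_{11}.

C(14, 2) = 91, so w_{11} = 97.

97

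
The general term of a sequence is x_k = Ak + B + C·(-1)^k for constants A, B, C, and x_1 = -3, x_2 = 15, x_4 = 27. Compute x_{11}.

57

Write the equations: A + B - C = -3; 2A + B + C = 15; 4A + B + C = 27.
Subtracting the first from the second: A + 2C = 18.
Subtracting the second from the third: 2A = 12.
Solving: C = 6, A = 6, then B = -3.
Hence x_{11} = 6·11 + (-3) + 6·(-1) = 57.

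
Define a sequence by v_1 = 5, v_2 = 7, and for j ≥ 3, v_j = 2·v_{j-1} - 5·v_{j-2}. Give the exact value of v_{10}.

v_3 = -11, v_4 = -57, v_5 = -59, v_6 = 167, v_7 = 629, v_8 = 423, v_9 = -2299, v_{10} = -6713.

-6713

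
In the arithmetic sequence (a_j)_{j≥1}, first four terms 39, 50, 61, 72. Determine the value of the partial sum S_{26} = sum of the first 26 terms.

4589

Common difference d = 11.
a_j = 39 + (j - 1)·11.
a_{26} = 314; S = 26·(39 + 314)/2 = 4589.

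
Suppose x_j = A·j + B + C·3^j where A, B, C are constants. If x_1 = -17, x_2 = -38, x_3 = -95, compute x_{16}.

-129140216

Write the equations: A + B + 3C = -17; 2A + B + 9C = -38; 3A + B + 27C = -95.
Subtracting the first from the second: A + 6C = -21.
Subtracting the second from the third: A + 18C = -57.
Solving: C = -3, A = -3, then B = -5.
Therefore x_{16} = -48 + (-5) + (-3)·43046721 = -129140216.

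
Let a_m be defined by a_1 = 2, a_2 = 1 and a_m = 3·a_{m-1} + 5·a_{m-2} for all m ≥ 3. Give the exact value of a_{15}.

Applying the relation repeatedly:
a_3 = 13;  a_4 = 44;  a_5 = 197;  …;  a_{12} = 4422599;  a_{13} = 18542162;  a_{14} = 77739481;  a_{15} = 325929253.

325929253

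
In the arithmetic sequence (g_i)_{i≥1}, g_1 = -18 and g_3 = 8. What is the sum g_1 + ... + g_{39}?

Common difference d = (8 - (-18)) / (3 - 1) = 13.
g_i = -18 + (i - 1)·13.
g_{39} = 476; S = 39·(-18 + 476)/2 = 8931.

8931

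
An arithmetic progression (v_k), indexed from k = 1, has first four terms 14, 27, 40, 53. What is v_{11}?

Common difference d = 13.
v_k = 14 + (k - 1)·13.
v_{11} = 14 + 10·13 = 144.

144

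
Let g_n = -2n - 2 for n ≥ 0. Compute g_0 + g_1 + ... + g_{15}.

-272

Over n = 0..15: Σn = 120.
Total = (-2)·120 + (-2)·16 = -272.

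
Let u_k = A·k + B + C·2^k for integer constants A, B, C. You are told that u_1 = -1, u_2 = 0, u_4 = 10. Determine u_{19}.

Plug in k = 1, 2, 4: A + B + 2C = -1; 2A + B + 4C = 0; 4A + B + 16C = 10.
Subtracting the first from the second: A + 2C = 1.
Subtracting the second from the third: 2A + 12C = 10.
Solving: C = 1, A = -1, then B = -2.
Therefore u_{19} = -19 + (-2) + 1·524288 = 524267.

524267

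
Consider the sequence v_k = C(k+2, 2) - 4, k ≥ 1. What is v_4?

C(6, 2) = 15, so v_4 = 11.

11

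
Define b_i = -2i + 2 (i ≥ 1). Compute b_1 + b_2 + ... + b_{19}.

Over i = 1..19: Σi = 190.
Total = (-2)·190 + (2)·19 = -342.

-342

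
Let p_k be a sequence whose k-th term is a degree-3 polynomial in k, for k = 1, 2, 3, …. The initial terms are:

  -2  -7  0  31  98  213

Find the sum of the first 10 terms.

3715

1st diffs: -5, 7, 31, 67, 115.
2nd diffs: 12, 24, 36, 48.
3rd diffs: 12, 12, 12 (constant).
Newton forward-difference form: p_k = -2 + (-5)·C(k-1,1) + 12·C(k-1,2) + 12·C(k-1,3).
Continuing: 388, 635, 966, 1393.
Summing k = 1..10 (10 terms) gives 3715.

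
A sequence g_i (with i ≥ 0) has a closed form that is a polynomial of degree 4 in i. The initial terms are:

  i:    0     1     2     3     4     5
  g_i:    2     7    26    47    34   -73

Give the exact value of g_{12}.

-13534

1st diffs: 5, 19, 21, -13, -107.
2nd diffs: 14, 2, -34, -94.
3rd diffs: -12, -36, -60.
4th diffs: -24, -24 (constant).
Newton forward-difference form: g_i = 2 + 5·C(i,1) + 14·C(i,2) + (-12)·C(i,3) + (-24)·C(i,4).
At i = 12: i = 12, so g_{12} = 2 + 60 + 924 - 2640 - 11880 = -13534.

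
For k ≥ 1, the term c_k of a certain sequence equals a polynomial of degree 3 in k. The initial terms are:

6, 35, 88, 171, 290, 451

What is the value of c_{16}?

1st diffs: 29, 53, 83, 119, 161.
2nd diffs: 24, 30, 36, 42.
3rd diffs: 6, 6, 6 (constant).
Newton forward-difference form: c_k = 6 + 29·C(k-1,1) + 24·C(k-1,2) + 6·C(k-1,3).
At k = 16: k-1 = 15, so c_{16} = 6 + 435 + 2520 + 2730 = 5691.

5691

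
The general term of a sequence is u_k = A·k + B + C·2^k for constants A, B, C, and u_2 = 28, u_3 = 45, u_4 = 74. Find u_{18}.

786528

Write the equations: 2A + B + 4C = 28; 3A + B + 8C = 45; 4A + B + 16C = 74.
Subtracting the first from the second: A + 4C = 17.
Subtracting the second from the third: A + 8C = 29.
Solving: C = 3, A = 5, then B = 6.
Therefore u_{18} = 90 + 6 + 3·262144 = 786528.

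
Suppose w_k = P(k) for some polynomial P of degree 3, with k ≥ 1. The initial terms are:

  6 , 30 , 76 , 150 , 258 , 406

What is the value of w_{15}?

4528

1st diffs: 24, 46, 74, 108, 148.
2nd diffs: 22, 28, 34, 40.
3rd diffs: 6, 6, 6 (constant).
So w_k = k^3 + 5k^2 + 2k - 2.
Evaluating at k = 15 gives w_{15} = 4528.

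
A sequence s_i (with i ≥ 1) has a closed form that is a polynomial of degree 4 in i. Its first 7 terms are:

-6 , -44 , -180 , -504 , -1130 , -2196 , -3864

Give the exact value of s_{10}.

1st diffs: -38, -136, -324, -626, -1066, -1668.
2nd diffs: -98, -188, -302, -440, -602.
3rd diffs: -90, -114, -138, -162.
4th diffs: -24, -24, -24 (constant).
Newton forward-difference form: s_i = -6 + (-38)·C(i-1,1) + (-98)·C(i-1,2) + (-90)·C(i-1,3) + (-24)·C(i-1,4).
At i = 10: i-1 = 9, so s_{10} = -6 - 342 - 3528 - 7560 - 3024 = -14460.

-14460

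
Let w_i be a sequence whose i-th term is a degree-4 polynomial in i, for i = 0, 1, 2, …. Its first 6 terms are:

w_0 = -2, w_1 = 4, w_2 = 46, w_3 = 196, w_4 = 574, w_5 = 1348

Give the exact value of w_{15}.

102148

1st diffs: 6, 42, 150, 378, 774.
2nd diffs: 36, 108, 228, 396.
3rd diffs: 72, 120, 168.
4th diffs: 48, 48 (constant).
Newton forward-difference form: w_i = -2 + 6·C(i,1) + 36·C(i,2) + 72·C(i,3) + 48·C(i,4).
At i = 15: i = 15, so w_{15} = -2 + 90 + 3780 + 32760 + 65520 = 102148.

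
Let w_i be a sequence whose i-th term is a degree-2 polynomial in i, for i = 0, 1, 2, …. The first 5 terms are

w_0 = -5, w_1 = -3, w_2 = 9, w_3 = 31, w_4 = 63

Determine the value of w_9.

373

1st diffs: 2, 12, 22, 32.
2nd diffs: 10, 10, 10 (constant).
So w_i = 5i^2 - 3i - 5.
Evaluating at i = 9 gives w_9 = 373.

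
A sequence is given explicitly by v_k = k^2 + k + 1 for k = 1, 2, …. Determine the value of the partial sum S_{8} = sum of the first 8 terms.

Over k = 1..8: Σk = 36, Σk² = 204.
Total = (1)·204 + (1)·36 + (1)·8 = 248.

248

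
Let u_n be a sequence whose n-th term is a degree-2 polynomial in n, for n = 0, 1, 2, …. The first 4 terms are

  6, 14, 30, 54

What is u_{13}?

1st diffs: 8, 16, 24.
2nd diffs: 8, 8 (constant).
So u_n = 4n^2 + 4n + 6.
Evaluating at n = 13 gives u_{13} = 734.

734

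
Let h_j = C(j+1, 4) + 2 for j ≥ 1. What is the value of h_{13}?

C(14, 4) = 1001, so h_{13} = 1003.

1003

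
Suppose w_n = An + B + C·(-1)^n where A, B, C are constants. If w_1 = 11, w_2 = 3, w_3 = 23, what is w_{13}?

83

At n = 1, 2, 3: A + B - C = 11; 2A + B + C = 3; 3A + B - C = 23.
Subtracting the first from the second: A + 2C = -8.
Subtracting the second from the third: A - 2C = 20.
Solving: C = -7, A = 6, then B = -2.
So w_n = 6·n + (-2) + (-7)·(-1)^n; at n=13 this is 83.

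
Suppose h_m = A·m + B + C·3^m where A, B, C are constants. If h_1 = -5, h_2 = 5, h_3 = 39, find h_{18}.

Plug in m = 1, 2, 3: A + B + 3C = -5; 2A + B + 9C = 5; 3A + B + 27C = 39.
Subtracting the first from the second: A + 6C = 10.
Subtracting the second from the third: A + 18C = 34.
Solving: C = 2, A = -2, then B = -9.
Therefore h_{18} = -36 + (-9) + 2·387420489 = 774840933.

774840933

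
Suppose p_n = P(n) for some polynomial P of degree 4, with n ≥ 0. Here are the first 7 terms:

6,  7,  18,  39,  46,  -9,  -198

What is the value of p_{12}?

1st diffs: 1, 11, 21, 7, -55, -189.
2nd diffs: 10, 10, -14, -62, -134.
3rd diffs: 0, -24, -48, -72.
4th diffs: -24, -24, -24 (constant).
Newton forward-difference form: p_n = 6 + 1·C(n,1) + 10·C(n,2) + (-24)·C(n,4).
At n = 12: n = 12, so p_{12} = 6 + 12 + 660 - 11880 = -11202.

-11202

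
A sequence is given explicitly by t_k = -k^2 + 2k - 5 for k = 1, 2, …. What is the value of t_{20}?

t_{20} = -1·20^2 + 2·20 - 5 = -365.

-365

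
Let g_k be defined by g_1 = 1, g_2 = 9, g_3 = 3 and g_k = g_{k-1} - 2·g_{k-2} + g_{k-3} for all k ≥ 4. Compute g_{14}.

Iterate the recurrence:
g_4 = -14;  g_5 = -11;  g_6 = 20;  …;  g_{11} = 110;  g_{12} = 21;  g_{13} = -184;  g_{14} = -116.

-116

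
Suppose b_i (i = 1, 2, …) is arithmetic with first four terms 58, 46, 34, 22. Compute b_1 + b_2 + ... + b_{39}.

Common difference d = -12.
b_i = 58 + (i - 1)·(-12).
b_{39} = -398; S = 39·(58 + (-398))/2 = -6630.

-6630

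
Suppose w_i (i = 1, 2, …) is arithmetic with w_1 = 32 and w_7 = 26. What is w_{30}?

3

Common difference d = (26 - 32) / (7 - 1) = -1.
w_i = 32 + (i - 1)·(-1).
w_{30} = 32 + 29·(-1) = 3.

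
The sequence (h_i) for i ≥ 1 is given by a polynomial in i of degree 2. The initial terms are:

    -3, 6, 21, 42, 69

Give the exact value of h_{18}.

1st diffs: 9, 15, 21, 27.
2nd diffs: 6, 6, 6 (constant).
So h_i = 3i^2 - 6.
Evaluating at i = 18 gives h_{18} = 966.

966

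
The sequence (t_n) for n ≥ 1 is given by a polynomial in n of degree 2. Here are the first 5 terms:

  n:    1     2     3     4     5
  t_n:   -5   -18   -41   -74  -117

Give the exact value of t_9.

1st diffs: -13, -23, -33, -43.
2nd diffs: -10, -10, -10 (constant).
Newton forward-difference form: t_n = -5 + (-13)·C(n-1,1) + (-10)·C(n-1,2).
At n = 9: n-1 = 8, so t_9 = -5 - 104 - 280 = -389.

-389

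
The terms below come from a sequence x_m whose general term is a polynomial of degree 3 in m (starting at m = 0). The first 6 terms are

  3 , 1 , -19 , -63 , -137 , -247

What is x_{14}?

1st diffs: -2, -20, -44, -74, -110.
2nd diffs: -18, -24, -30, -36.
3rd diffs: -6, -6, -6 (constant).
So x_m = -m^3 - 6m^2 + 5m + 3.
Evaluating at m = 14 gives x_{14} = -3847.

-3847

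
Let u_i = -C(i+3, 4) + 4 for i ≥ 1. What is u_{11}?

-997

C(14, 4) = 1001, so u_{11} = -997.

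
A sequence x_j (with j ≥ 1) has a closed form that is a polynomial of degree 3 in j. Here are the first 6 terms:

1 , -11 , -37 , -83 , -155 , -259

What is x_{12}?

1st diffs: -12, -26, -46, -72, -104.
2nd diffs: -14, -20, -26, -32.
3rd diffs: -6, -6, -6 (constant).
So x_j = -j^3 - j^2 - 2j + 5.
Evaluating at j = 12 gives x_{12} = -1891.

-1891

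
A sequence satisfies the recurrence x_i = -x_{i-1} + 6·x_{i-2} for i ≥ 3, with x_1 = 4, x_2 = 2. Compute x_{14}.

x_3 = 22, x_4 = -10, x_5 = 142, …, x_{11} = 73726, x_{12} = -206842, x_{13} = 649198, x_{14} = -1890250.
(Characteristic roots are 2 and -3.)

-1890250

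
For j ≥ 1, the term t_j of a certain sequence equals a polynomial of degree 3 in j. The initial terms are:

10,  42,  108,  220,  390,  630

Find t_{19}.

15580

1st diffs: 32, 66, 112, 170, 240.
2nd diffs: 34, 46, 58, 70.
3rd diffs: 12, 12, 12 (constant).
Newton forward-difference form: t_j = 10 + 32·C(j-1,1) + 34·C(j-1,2) + 12·C(j-1,3).
At j = 19: j-1 = 18, so t_{19} = 10 + 576 + 5202 + 9792 = 15580.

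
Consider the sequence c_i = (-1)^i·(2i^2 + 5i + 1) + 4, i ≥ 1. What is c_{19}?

(-1)^19 = -1; 2i^2 + 5i + 1 at i=19 is 818; so c_{19} = -814.

-814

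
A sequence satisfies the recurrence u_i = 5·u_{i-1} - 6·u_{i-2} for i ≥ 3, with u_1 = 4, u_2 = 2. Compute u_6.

-1138

Step forward from the initial values:
u_3 = -14, u_4 = -82, u_5 = -326, u_6 = -1138.
(Characteristic roots are 3 and 2.)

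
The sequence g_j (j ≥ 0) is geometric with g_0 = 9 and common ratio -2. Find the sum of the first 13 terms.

g_j = 9·(-2)^(j-0).
S = 9·((-2)^13 - 1)/(-2 - 1) = 9·(-8192 - 1)/(-3) = 24579.

24579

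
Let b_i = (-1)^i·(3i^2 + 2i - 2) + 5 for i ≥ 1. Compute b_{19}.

-1114

(-1)^19 = -1; 3i^2 + 2i - 2 at i=19 is 1119; so b_{19} = -1114.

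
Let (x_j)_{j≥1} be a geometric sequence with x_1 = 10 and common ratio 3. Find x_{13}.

x_j = 10·3^(j-1).
x_{13} = 10·3^12 = 5314410.

5314410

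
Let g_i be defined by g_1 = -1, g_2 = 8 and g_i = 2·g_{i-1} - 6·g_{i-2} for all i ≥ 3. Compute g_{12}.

Iterate the recurrence:
g_3 = 22;  g_4 = -4;  g_5 = -140;  g_6 = -256;  g_7 = 328;  g_8 = 2192;  g_9 = 2416;  g_{10} = -8320;  g_{11} = -31136;  g_{12} = -12352.

-12352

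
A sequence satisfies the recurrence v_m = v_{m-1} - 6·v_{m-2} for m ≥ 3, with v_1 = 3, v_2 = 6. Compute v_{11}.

23784

Step forward from the initial values:
v_3 = -12, v_4 = -48, v_5 = 24, v_6 = 312, v_7 = 168, v_8 = -1704, v_9 = -2712, v_{10} = 7512, v_{11} = 23784.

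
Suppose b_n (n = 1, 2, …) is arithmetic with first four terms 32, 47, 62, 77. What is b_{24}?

Common difference d = 15.
b_n = 32 + (n - 1)·15.
b_{24} = 32 + 23·15 = 377.

377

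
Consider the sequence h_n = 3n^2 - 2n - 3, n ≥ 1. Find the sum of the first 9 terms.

Over n = 1..9: Σn = 45, Σn² = 285.
Total = (3)·285 + (-2)·45 + (-3)·9 = 738.

738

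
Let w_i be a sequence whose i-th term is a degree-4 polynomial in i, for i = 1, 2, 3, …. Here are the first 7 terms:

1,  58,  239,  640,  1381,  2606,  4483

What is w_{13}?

41869

1st diffs: 57, 181, 401, 741, 1225, 1877.
2nd diffs: 124, 220, 340, 484, 652.
3rd diffs: 96, 120, 144, 168.
4th diffs: 24, 24, 24 (constant).
So w_i = i^4 + 6i^3 + i^2 - 3i - 4.
Evaluating at i = 13 gives w_{13} = 41869.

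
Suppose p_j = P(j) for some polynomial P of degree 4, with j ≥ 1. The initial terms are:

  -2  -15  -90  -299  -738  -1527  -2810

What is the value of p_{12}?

1st diffs: -13, -75, -209, -439, -789, -1283.
2nd diffs: -62, -134, -230, -350, -494.
3rd diffs: -72, -96, -120, -144.
4th diffs: -24, -24, -24 (constant).
So p_j = -j^4 - 2j^3 + 6j^2 - 2j - 3.
Evaluating at j = 12 gives p_{12} = -23355.

-23355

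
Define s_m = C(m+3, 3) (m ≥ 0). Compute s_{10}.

286

C(13, 3) = 286, so s_{10} = 286.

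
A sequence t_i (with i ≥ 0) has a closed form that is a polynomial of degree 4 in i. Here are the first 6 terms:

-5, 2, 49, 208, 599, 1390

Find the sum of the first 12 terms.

82858

1st diffs: 7, 47, 159, 391, 791.
2nd diffs: 40, 112, 232, 400.
3rd diffs: 72, 120, 168.
4th diffs: 48, 48 (constant).
Newton forward-difference form: t_i = -5 + 7·C(i,1) + 40·C(i,2) + 72·C(i,3) + 48·C(i,4).
Continuing: …, 2797, 5084, 8563, 13594, …, t_{11} = 29992.
Summing i = 0..11 (12 terms) gives 82858.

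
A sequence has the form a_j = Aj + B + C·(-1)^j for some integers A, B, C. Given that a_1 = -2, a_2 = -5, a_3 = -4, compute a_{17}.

Plug in j = 1, 2, 3: A + B - C = -2; 2A + B + C = -5; 3A + B - C = -4.
Subtracting the first from the second: A + 2C = -3.
Subtracting the second from the third: A - 2C = 1.
Solving: C = -1, A = -1, then B = -2.
Hence a_{17} = -1·17 + (-2) + (-1)·(-1) = -18.

-18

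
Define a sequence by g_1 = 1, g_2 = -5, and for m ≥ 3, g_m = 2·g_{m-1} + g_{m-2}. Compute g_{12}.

-26327

Step forward from the initial values:
g_3 = -9, g_4 = -23, g_5 = -55, g_6 = -133, g_7 = -321, g_8 = -775, g_9 = -1871, g_{10} = -4517, g_{11} = -10905, g_{12} = -26327.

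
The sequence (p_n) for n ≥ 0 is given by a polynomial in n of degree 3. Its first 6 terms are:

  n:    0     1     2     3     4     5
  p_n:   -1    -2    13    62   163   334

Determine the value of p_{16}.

11983

1st diffs: -1, 15, 49, 101, 171.
2nd diffs: 16, 34, 52, 70.
3rd diffs: 18, 18, 18 (constant).
Newton forward-difference form: p_n = -1 + (-1)·C(n,1) + 16·C(n,2) + 18·C(n,3).
At n = 16: n = 16, so p_{16} = -1 - 16 + 1920 + 10080 = 11983.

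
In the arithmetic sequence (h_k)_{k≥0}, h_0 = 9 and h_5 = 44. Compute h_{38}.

275

Common difference d = (44 - 9) / (5 - 0) = 7.
h_k = 9 + (k - 0)·7.
h_{38} = 9 + 38·7 = 275.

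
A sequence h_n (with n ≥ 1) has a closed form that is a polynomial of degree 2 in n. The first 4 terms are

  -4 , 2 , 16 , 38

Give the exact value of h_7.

152

1st diffs: 6, 14, 22.
2nd diffs: 8, 8 (constant).
Newton forward-difference form: h_n = -4 + 6·C(n-1,1) + 8·C(n-1,2).
At n = 7: n-1 = 6, so h_7 = -4 + 36 + 120 = 152.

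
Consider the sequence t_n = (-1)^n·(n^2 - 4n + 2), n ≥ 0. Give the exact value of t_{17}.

(-1)^17 = -1; n^2 - 4n + 2 at n=17 is 223; so t_{17} = -223.

-223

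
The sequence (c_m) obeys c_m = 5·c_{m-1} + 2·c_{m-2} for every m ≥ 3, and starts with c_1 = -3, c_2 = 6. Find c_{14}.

2639412924

Step forward from the initial values:
c_3 = 24;  c_4 = 132;  c_5 = 708;  …;  c_{11} = 17022804;  c_{12} = 91451292;  c_{13} = 491302068;  c_{14} = 2639412924.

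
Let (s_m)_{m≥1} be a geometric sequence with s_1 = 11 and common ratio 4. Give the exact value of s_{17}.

47244640256

s_m = 11·4^(m-1).
s_{17} = 11·4^16 = 47244640256.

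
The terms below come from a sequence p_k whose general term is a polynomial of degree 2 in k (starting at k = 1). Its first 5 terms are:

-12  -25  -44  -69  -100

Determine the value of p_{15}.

1st diffs: -13, -19, -25, -31.
2nd diffs: -6, -6, -6 (constant).
Newton forward-difference form: p_k = -12 + (-13)·C(k-1,1) + (-6)·C(k-1,2).
At k = 15: k-1 = 14, so p_{15} = -12 - 182 - 546 = -740.

-740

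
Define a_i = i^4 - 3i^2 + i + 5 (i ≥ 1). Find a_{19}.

129262

a_{19} = 1·19^4 - 3·19^2 + 1·19 + 5 = 129262.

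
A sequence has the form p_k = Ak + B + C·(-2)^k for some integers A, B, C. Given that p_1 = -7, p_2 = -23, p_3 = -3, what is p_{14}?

At k = 1, 2, 3: A + B - 2C = -7; 2A + B + 4C = -23; 3A + B - 8C = -3.
Subtracting the first from the second: A + 6C = -16.
Subtracting the second from the third: A - 12C = 20.
Solving: C = -2, A = -4, then B = -7.
Therefore p_{14} = -56 + (-7) + (-2)·16384 = -32831.

-32831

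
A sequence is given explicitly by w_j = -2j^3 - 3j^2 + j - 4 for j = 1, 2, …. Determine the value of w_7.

w_7 = -2·7^3 - 3·7^2 + 1·7 - 4 = -830.

-830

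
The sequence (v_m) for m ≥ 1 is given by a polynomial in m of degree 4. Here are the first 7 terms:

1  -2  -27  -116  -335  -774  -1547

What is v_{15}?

1st diffs: -3, -25, -89, -219, -439, -773.
2nd diffs: -22, -64, -130, -220, -334.
3rd diffs: -42, -66, -90, -114.
4th diffs: -24, -24, -24 (constant).
Newton forward-difference form: v_m = 1 + (-3)·C(m-1,1) + (-22)·C(m-1,2) + (-42)·C(m-1,3) + (-24)·C(m-1,4).
At m = 15: m-1 = 14, so v_{15} = 1 - 42 - 2002 - 15288 - 24024 = -41355.

-41355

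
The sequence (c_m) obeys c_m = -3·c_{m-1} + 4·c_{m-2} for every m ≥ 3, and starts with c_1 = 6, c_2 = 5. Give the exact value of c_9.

13113

Compute successive terms:
c_3 = 9, c_4 = -7, c_5 = 57, c_6 = -199, c_7 = 825, c_8 = -3271, c_9 = 13113.
(Characteristic roots are 1 and -4.)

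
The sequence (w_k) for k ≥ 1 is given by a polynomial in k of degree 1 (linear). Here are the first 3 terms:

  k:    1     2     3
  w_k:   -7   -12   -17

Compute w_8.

-42

1st diffs: -5, -5 (constant).
So w_k = -5k - 2.
Evaluating at k = 8 gives w_8 = -42.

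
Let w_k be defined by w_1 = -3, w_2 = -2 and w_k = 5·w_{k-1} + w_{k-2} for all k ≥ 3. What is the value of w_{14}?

-955048642

Iterate the recurrence:
w_3 = -13, w_4 = -67, w_5 = -348, …, w_{11} = -6821428, w_{12} = -35420827, w_{13} = -183925563, w_{14} = -955048642.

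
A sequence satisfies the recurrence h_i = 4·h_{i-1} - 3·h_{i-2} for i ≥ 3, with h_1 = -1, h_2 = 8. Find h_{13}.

2391479

h_3 = 35, h_4 = 116, h_5 = 359, …, h_{10} = 88568, h_{11} = 265715, h_{12} = 797156, h_{13} = 2391479.
(Characteristic roots are 3 and 1.)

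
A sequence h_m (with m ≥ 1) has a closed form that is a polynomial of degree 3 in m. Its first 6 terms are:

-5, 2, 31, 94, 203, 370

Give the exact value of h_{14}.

1st diffs: 7, 29, 63, 109, 167.
2nd diffs: 22, 34, 46, 58.
3rd diffs: 12, 12, 12 (constant).
Newton forward-difference form: h_m = -5 + 7·C(m-1,1) + 22·C(m-1,2) + 12·C(m-1,3).
At m = 14: m-1 = 13, so h_{14} = -5 + 91 + 1716 + 3432 = 5234.

5234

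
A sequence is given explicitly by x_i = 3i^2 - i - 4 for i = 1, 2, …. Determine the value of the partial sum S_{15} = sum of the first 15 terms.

Over i = 1..15: Σi = 120, Σi² = 1240.
Total = (3)·1240 + (-1)·120 + (-4)·15 = 3540.

3540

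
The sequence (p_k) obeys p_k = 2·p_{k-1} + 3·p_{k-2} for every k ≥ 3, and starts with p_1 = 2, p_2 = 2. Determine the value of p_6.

Step forward from the initial values:
p_3 = 10  p_4 = 26  p_5 = 82  p_6 = 242.
(Characteristic roots are 3 and -1.)

242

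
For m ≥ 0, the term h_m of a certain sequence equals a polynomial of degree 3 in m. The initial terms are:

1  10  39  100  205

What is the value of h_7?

904

1st diffs: 9, 29, 61, 105.
2nd diffs: 20, 32, 44.
3rd diffs: 12, 12 (constant).
Newton forward-difference form: h_m = 1 + 9·C(m,1) + 20·C(m,2) + 12·C(m,3).
At m = 7: m = 7, so h_7 = 1 + 63 + 420 + 420 = 904.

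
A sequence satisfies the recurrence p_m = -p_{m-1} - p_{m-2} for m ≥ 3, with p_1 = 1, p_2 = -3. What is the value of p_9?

2

Iterate the recurrence:
p_3 = 2  p_4 = 1  p_5 = -3  p_6 = 2  p_7 = 1  p_8 = -3  p_9 = 2.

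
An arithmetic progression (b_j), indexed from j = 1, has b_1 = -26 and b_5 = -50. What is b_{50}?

Common difference d = (-50 - (-26)) / (5 - 1) = -6.
b_j = -26 + (j - 1)·(-6).
b_{50} = -26 + 49·(-6) = -320.

-320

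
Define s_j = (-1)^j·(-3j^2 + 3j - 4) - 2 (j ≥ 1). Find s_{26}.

(-1)^26 = 1; -3j^2 + 3j - 4 at j=26 is -1954; so s_{26} = -1956.

-1956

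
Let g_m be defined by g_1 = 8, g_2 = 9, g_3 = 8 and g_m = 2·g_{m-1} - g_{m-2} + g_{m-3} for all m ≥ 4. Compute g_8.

g_4 = 15  g_5 = 31  g_6 = 55  g_7 = 94  g_8 = 164.

164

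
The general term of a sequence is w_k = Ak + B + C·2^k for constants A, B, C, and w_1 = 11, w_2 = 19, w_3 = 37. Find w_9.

The three given values yield: A + B + 2C = 11; 2A + B + 4C = 19; 3A + B + 8C = 37.
Subtracting the first from the second: A + 2C = 8.
Subtracting the second from the third: A + 4C = 18.
Solving: C = 5, A = -2, then B = 3.
Hence w_9 = -2·9 + 3 + 5·512 = 2545.

2545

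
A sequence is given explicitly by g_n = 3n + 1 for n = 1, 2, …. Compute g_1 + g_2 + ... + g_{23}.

851

Over n = 1..23: Σn = 276.
Total = (3)·276 + (1)·23 = 851.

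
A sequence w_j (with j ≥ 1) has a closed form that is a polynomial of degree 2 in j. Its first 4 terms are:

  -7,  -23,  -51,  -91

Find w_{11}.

-707

1st diffs: -16, -28, -40.
2nd diffs: -12, -12 (constant).
Newton forward-difference form: w_j = -7 + (-16)·C(j-1,1) + (-12)·C(j-1,2).
At j = 11: j-1 = 10, so w_{11} = -7 - 160 - 540 = -707.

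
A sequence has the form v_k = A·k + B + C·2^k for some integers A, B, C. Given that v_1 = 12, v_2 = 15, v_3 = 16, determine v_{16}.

Write the equations: A + B + 2C = 12; 2A + B + 4C = 15; 3A + B + 8C = 16.
Subtracting the first from the second: A + 2C = 3.
Subtracting the second from the third: A + 4C = 1.
Solving: C = -1, A = 5, then B = 9.
So v_k = 5·k + 9 + (-1)·2^k; at k=16 this is -65447.

-65447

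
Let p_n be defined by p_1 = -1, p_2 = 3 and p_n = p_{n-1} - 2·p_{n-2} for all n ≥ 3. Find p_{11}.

-67

Compute successive terms:
p_3 = 5, p_4 = -1, p_5 = -11, p_6 = -9, p_7 = 13, p_8 = 31, p_9 = 5, p_{10} = -57, p_{11} = -67.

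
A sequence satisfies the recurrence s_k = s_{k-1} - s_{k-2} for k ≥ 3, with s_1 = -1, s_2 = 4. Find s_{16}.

Iterate the recurrence:
s_3 = 5; s_4 = 1; s_5 = -4; …; s_{13} = -1; s_{14} = 4; s_{15} = 5; s_{16} = 1.

1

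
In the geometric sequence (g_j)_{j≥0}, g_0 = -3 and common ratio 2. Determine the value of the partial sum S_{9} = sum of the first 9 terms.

-1533

g_j = (-3)·2^(j-0).
S = (-3)·(2^9 - 1)/(2 - 1) = (-3)·(512 - 1)/(1) = -1533.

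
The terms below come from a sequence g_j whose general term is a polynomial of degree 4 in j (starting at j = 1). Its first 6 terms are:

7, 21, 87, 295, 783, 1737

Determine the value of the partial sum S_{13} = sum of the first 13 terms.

142181

1st diffs: 14, 66, 208, 488, 954.
2nd diffs: 52, 142, 280, 466.
3rd diffs: 90, 138, 186.
4th diffs: 48, 48 (constant).
Newton forward-difference form: g_j = 7 + 14·C(j-1,1) + 52·C(j-1,2) + 90·C(j-1,3) + 48·C(j-1,4).
Continuing: …, 3391, 6027, 9975, 15613, …, g_{13} = 47167.
Summing j = 1..13 (13 terms) gives 142181.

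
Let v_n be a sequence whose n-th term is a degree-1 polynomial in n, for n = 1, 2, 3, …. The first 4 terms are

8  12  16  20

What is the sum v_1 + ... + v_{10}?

260

1st diffs: 4, 4, 4 (constant).
So v_n = 4n + 4.
Continuing: …, 24, 28, 32, 36, …, v_{10} = 44.
Summing n = 1..10 (10 terms) gives 260.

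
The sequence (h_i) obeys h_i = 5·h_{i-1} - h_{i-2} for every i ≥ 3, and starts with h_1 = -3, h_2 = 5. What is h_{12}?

Iterate the recurrence:
h_3 = 28, h_4 = 135, h_5 = 647, h_6 = 3100, h_7 = 14853, h_8 = 71165, h_9 = 340972, h_{10} = 1633695, h_{11} = 7827503, h_{12} = 37503820.

37503820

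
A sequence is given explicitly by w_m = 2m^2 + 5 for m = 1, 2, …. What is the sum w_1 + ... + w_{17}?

3655

Over m = 1..17: Σm = 153, Σm² = 1785.
Total = (2)·1785 + (5)·17 = 3655.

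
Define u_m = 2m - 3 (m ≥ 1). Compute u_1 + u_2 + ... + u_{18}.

288

Over m = 1..18: Σm = 171.
Total = (2)·171 + (-3)·18 = 288.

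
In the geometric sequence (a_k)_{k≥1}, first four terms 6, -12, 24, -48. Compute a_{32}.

-12884901888

Common ratio r = -2.
a_k = 6·(-2)^(k-1).
a_{32} = 6·(-2)^31 = -12884901888.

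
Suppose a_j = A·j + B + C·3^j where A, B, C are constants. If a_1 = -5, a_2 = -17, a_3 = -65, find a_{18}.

-1162261361

Plug in j = 1, 2, 3: A + B + 3C = -5; 2A + B + 9C = -17; 3A + B + 27C = -65.
Subtracting the first from the second: A + 6C = -12.
Subtracting the second from the third: A + 18C = -48.
Solving: C = -3, A = 6, then B = -2.
So a_j = 6·j + (-2) + (-3)·3^j; at j=18 this is -1162261361.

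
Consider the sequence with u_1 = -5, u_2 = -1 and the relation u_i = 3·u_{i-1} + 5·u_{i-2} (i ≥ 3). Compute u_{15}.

Compute successive terms:
u_3 = -28;  u_4 = -89;  u_5 = -407;  …;  u_{12} = -9096794;  u_{13} = -38139197;  u_{14} = -159901561;  u_{15} = -670400668.

-670400668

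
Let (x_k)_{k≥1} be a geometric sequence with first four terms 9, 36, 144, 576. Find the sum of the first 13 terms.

201326589

Common ratio r = 4.
x_k = 9·4^(k-1).
S = 9·(4^13 - 1)/(4 - 1) = 9·(67108864 - 1)/(3) = 201326589.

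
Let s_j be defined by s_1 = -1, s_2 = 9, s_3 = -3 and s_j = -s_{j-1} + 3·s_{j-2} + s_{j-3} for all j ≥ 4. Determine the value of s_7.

Step forward from the initial values:
s_4 = 29  s_5 = -29  s_6 = 113  s_7 = -171.

-171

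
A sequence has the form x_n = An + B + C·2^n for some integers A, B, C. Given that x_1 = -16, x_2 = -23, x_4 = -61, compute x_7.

-400

The three given values yield: A + B + 2C = -16; 2A + B + 4C = -23; 4A + B + 16C = -61.
Subtracting the first from the second: A + 2C = -7.
Subtracting the second from the third: 2A + 12C = -38.
Solving: C = -3, A = -1, then B = -9.
Hence x_7 = -1·7 + (-9) + (-3)·128 = -400.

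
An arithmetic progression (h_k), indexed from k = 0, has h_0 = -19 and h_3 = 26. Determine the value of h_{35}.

Common difference d = (26 - (-19)) / (3 - 0) = 15.
h_k = -19 + (k - 0)·15.
h_{35} = -19 + 35·15 = 506.

506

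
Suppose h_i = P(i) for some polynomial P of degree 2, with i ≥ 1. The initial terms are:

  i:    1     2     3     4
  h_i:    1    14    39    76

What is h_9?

441

1st diffs: 13, 25, 37.
2nd diffs: 12, 12 (constant).
So h_i = 6i^2 - 5i.
Evaluating at i = 9 gives h_9 = 441.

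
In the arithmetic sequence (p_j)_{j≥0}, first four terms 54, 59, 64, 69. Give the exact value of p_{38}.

Common difference d = 5.
p_j = 54 + (j - 0)·5.
p_{38} = 54 + 38·5 = 244.

244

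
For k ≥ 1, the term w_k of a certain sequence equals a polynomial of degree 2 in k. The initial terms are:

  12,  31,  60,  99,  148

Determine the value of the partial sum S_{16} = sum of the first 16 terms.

8072

1st diffs: 19, 29, 39, 49.
2nd diffs: 10, 10, 10 (constant).
Newton forward-difference form: w_k = 12 + 19·C(k-1,1) + 10·C(k-1,2).
Continuing: …, 207, 276, 355, 444, …, w_{16} = 1347.
Summing k = 1..16 (16 terms) gives 8072.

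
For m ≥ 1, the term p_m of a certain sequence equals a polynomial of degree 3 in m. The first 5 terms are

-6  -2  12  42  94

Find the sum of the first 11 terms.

3784

1st diffs: 4, 14, 30, 52.
2nd diffs: 10, 16, 22.
3rd diffs: 6, 6 (constant).
So p_m = m^3 - m^2 - 6.
Continuing: …, 174, 288, 442, 642, …, p_{11} = 1204.
Summing m = 1..11 (11 terms) gives 3784.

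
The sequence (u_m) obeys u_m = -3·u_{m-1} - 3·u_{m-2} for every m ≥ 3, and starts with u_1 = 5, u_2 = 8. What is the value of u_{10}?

-2511

Compute successive terms:
u_3 = -39;  u_4 = 93;  u_5 = -162;  u_6 = 207;  u_7 = -135;  u_8 = -216;  u_9 = 1053;  u_{10} = -2511.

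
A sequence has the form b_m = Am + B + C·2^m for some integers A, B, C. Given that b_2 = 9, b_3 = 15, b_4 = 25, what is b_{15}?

32799

At m = 2, 3, 4: 2A + B + 4C = 9; 3A + B + 8C = 15; 4A + B + 16C = 25.
Subtracting the first from the second: A + 4C = 6.
Subtracting the second from the third: A + 8C = 10.
Solving: C = 1, A = 2, then B = 1.
So b_m = 2·m + 1 + 1·2^m; at m=15 this is 32799.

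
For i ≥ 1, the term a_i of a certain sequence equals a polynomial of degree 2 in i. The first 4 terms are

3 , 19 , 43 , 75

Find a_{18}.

1363

1st diffs: 16, 24, 32.
2nd diffs: 8, 8 (constant).
So a_i = 4i^2 + 4i - 5.
Evaluating at i = 18 gives a_{18} = 1363.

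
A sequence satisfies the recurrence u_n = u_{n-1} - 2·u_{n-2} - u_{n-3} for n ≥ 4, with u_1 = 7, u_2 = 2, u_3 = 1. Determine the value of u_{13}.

727

Applying the relation repeatedly:
u_4 = -10  u_5 = -14  u_6 = 5  u_7 = 43  u_8 = 47  u_9 = -44  u_{10} = -181  u_{11} = -140  u_{12} = 266  u_{13} = 727.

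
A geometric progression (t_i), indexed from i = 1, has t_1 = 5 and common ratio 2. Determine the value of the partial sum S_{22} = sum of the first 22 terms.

20971515

t_i = 5·2^(i-1).
S = 5·(2^22 - 1)/(2 - 1) = 5·(4194304 - 1)/(1) = 20971515.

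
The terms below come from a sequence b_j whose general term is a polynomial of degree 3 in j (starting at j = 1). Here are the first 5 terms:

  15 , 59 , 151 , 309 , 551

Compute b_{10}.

1st diffs: 44, 92, 158, 242.
2nd diffs: 48, 66, 84.
3rd diffs: 18, 18 (constant).
Newton forward-difference form: b_j = 15 + 44·C(j-1,1) + 48·C(j-1,2) + 18·C(j-1,3).
At j = 10: j-1 = 9, so b_{10} = 15 + 396 + 1728 + 1512 = 3651.

3651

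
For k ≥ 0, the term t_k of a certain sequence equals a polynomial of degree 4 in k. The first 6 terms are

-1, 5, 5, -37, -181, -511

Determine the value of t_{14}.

1st diffs: 6, 0, -42, -144, -330.
2nd diffs: -6, -42, -102, -186.
3rd diffs: -36, -60, -84.
4th diffs: -24, -24 (constant).
Newton forward-difference form: t_k = -1 + 6·C(k,1) + (-6)·C(k,2) + (-36)·C(k,3) + (-24)·C(k,4).
At k = 14: k = 14, so t_{14} = -1 + 84 - 546 - 13104 - 24024 = -37591.

-37591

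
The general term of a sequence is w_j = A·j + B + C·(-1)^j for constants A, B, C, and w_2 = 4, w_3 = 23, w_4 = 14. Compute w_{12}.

54

The three given values yield: 2A + B + C = 4; 3A + B - C = 23; 4A + B + C = 14.
Subtracting the first from the second: A - 2C = 19.
Subtracting the second from the third: A + 2C = -9.
Solving: C = -7, A = 5, then B = 1.
So w_j = 5·j + 1 + (-7)·(-1)^j; at j=12 this is 54.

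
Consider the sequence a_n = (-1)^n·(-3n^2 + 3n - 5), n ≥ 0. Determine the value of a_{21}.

(-1)^21 = -1; -3n^2 + 3n - 5 at n=21 is -1265; so a_{21} = 1265.

1265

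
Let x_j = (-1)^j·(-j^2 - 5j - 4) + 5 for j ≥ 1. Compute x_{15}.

309

(-1)^15 = -1; -j^2 - 5j - 4 at j=15 is -304; so x_{15} = 309.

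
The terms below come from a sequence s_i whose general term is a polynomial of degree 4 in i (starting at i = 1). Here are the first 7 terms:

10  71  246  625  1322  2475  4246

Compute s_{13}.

39946

1st diffs: 61, 175, 379, 697, 1153, 1771.
2nd diffs: 114, 204, 318, 456, 618.
3rd diffs: 90, 114, 138, 162.
4th diffs: 24, 24, 24 (constant).
Newton forward-difference form: s_i = 10 + 61·C(i-1,1) + 114·C(i-1,2) + 90·C(i-1,3) + 24·C(i-1,4).
At i = 13: i-1 = 12, so s_{13} = 10 + 732 + 7524 + 19800 + 11880 = 39946.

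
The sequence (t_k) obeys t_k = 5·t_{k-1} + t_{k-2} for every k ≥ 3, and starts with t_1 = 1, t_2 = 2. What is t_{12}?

Applying the relation repeatedly:
t_3 = 11; t_4 = 57; t_5 = 296; t_6 = 1537; t_7 = 7981; t_8 = 41442; t_9 = 215191; t_{10} = 1117397; t_{11} = 5802176; t_{12} = 30128277.

30128277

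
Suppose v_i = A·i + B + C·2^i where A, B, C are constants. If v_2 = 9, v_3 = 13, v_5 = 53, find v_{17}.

The three given values yield: 2A + B + 4C = 9; 3A + B + 8C = 13; 5A + B + 32C = 53.
Subtracting the first from the second: A + 4C = 4.
Subtracting the second from the third: 2A + 24C = 40.
Solving: C = 2, A = -4, then B = 9.
Therefore v_{17} = -68 + 9 + 2·131072 = 262085.

262085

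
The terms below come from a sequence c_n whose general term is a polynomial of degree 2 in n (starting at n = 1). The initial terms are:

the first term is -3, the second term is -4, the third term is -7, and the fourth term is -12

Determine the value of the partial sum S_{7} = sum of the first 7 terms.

-112

1st diffs: -1, -3, -5.
2nd diffs: -2, -2 (constant).
So c_n = -n^2 + 2n - 4.
Continuing: -19, -28, -39.
Summing n = 1..7 (7 terms) gives -112.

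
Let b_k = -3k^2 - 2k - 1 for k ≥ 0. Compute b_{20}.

b_{20} = -3·20^2 - 2·20 - 1 = -1241.

-1241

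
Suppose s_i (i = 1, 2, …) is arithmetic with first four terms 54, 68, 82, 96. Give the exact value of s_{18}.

292

Common difference d = 14.
s_i = 54 + (i - 1)·14.
s_{18} = 54 + 17·14 = 292.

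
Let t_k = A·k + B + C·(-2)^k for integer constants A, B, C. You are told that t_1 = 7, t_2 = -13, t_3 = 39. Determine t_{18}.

-1048509

Write the equations: A + B - 2C = 7; 2A + B + 4C = -13; 3A + B - 8C = 39.
Subtracting the first from the second: A + 6C = -20.
Subtracting the second from the third: A - 12C = 52.
Solving: C = -4, A = 4, then B = -5.
Therefore t_{18} = 72 + (-5) + (-4)·262144 = -1048509.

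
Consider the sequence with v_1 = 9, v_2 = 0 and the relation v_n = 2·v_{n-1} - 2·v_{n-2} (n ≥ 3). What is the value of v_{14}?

0

Applying the relation repeatedly:
v_3 = -18  v_4 = -36  v_5 = -36  …  v_{11} = -288  v_{12} = -576  v_{13} = -576  v_{14} = 0.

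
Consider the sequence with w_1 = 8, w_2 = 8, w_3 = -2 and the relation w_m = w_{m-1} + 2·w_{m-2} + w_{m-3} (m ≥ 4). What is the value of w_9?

Step forward from the initial values:
w_4 = 22  w_5 = 26  w_6 = 68  w_7 = 142  w_8 = 304  w_9 = 656.

656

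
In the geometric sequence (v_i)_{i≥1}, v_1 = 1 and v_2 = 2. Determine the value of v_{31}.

1073741824

Common ratio r = 2.
v_i = 1·2^(i-1).
v_{31} = 1·2^30 = 1073741824.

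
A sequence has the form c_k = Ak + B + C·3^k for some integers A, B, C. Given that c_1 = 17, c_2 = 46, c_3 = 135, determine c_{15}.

71744523

At k = 1, 2, 3: A + B + 3C = 17; 2A + B + 9C = 46; 3A + B + 27C = 135.
Subtracting the first from the second: A + 6C = 29.
Subtracting the second from the third: A + 18C = 89.
Solving: C = 5, A = -1, then B = 3.
Therefore c_{15} = -15 + 3 + 5·14348907 = 71744523.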